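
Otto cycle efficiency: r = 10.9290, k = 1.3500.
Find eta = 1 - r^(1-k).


r^(k-1) = 2.3094
eta = 1 - 1/2.3094 = 0.5670 = 56.6991%

56.6991%


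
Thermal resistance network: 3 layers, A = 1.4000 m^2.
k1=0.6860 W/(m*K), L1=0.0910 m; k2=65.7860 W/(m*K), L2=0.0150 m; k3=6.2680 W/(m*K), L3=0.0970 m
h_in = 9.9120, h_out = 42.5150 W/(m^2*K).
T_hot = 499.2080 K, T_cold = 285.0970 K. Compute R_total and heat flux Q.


R_conv_in = 1/(9.9120*1.4000) = 0.0721
R_1 = 0.0910/(0.6860*1.4000) = 0.0948
R_2 = 0.0150/(65.7860*1.4000) = 0.0002
R_3 = 0.0970/(6.2680*1.4000) = 0.0111
R_conv_out = 1/(42.5150*1.4000) = 0.0168
R_total = 0.1948 K/W
Q = 214.1110 / 0.1948 = 1098.9494 W

R_total = 0.1948 K/W, Q = 1098.9494 W


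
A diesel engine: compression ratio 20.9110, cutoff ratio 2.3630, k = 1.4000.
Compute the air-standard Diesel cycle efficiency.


r^(k-1) = 3.3740
rc^k = 3.3331
eta = 0.6376 = 63.7623%

63.7623%


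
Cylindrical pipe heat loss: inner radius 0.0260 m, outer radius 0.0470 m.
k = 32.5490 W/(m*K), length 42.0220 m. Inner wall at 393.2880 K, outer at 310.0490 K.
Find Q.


dT = 83.2390 K
ln(ro/ri) = 0.5921
Q = 2*pi*32.5490*42.0220*83.2390 / 0.5921 = 1208264.2492 W

1208264.2492 W


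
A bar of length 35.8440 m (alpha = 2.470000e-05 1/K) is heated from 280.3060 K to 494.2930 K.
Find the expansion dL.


dT = 213.9870 K
dL = 2.470000e-05 * 35.8440 * 213.9870 = 0.189453 m
L_final = 36.033453 m

dL = 0.189453 m


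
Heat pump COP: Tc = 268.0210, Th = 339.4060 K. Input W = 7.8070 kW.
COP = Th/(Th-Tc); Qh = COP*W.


COP = 339.4060 / 71.3850 = 4.7546
Qh = 4.7546 * 7.8070 = 37.1190 kW

COP = 4.7546, Qh = 37.1190 kW


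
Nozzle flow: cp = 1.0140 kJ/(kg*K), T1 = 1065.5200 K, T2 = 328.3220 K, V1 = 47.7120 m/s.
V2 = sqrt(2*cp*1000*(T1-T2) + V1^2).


dT = 737.1980 K
2*cp*1000*dT = 1495037.5440
V1^2 = 2276.4349
V2 = sqrt(1497313.9789) = 1223.6478 m/s

1223.6478 m/s


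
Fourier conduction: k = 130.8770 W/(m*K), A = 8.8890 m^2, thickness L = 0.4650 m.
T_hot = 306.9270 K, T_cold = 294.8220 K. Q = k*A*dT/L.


dT = 12.1050 K
Q = 130.8770 * 8.8890 * 12.1050 / 0.4650 = 30285.0349 W

30285.0349 W


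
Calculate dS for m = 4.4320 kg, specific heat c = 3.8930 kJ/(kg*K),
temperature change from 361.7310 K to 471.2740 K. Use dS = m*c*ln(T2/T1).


T2/T1 = 1.3028
ln(T2/T1) = 0.2645
dS = 4.4320 * 3.8930 * 0.2645 = 4.5643 kJ/K

4.5643 kJ/K


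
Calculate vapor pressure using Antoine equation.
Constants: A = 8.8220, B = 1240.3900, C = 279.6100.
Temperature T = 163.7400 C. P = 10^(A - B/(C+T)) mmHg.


C+T = 443.3500
B/(C+T) = 2.7978
log10(P) = 8.8220 - 2.7978 = 6.0242
P = 10^6.0242 = 1057384.6434 mmHg

1057384.6434 mmHg


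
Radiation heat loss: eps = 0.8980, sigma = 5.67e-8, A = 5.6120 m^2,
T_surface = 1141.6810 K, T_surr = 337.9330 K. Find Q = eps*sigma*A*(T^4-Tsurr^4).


T^4 = 1.6989e+12
Tsurr^4 = 1.3041e+10
Q = 0.8980 * 5.67e-8 * 5.6120 * 1.6859e+12 = 481736.5328 W

481736.5328 W


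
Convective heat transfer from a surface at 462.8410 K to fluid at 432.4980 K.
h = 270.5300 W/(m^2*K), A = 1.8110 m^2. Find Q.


dT = 30.3430 K
Q = 270.5300 * 1.8110 * 30.3430 = 14865.9408 W

14865.9408 W


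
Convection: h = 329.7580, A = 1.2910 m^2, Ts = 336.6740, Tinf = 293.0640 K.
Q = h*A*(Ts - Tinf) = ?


dT = 43.6100 K
Q = 329.7580 * 1.2910 * 43.6100 = 18565.5436 W

18565.5436 W


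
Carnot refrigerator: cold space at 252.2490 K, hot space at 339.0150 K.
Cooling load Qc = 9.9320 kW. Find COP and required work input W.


COP = 252.2490 / 86.7660 = 2.9072
W = 9.9320 / 2.9072 = 3.4163 kW

COP = 2.9072, W = 3.4163 kW


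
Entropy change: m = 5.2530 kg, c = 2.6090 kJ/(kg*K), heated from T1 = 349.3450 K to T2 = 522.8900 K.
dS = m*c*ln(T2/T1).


T2/T1 = 1.4968
ln(T2/T1) = 0.4033
dS = 5.2530 * 2.6090 * 0.4033 = 5.5274 kJ/K

5.5274 kJ/K


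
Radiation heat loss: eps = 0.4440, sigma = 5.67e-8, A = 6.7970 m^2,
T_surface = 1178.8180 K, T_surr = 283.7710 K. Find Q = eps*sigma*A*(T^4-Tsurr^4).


T^4 = 1.9310e+12
Tsurr^4 = 6.4844e+09
Q = 0.4440 * 5.67e-8 * 6.7970 * 1.9245e+12 = 329313.4769 W

329313.4769 W


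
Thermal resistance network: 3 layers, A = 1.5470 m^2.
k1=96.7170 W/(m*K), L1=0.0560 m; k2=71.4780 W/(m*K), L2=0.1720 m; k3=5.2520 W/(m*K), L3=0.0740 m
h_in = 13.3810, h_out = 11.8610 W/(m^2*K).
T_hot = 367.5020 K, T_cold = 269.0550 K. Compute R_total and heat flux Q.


R_conv_in = 1/(13.3810*1.5470) = 0.0483
R_1 = 0.0560/(96.7170*1.5470) = 0.0004
R_2 = 0.1720/(71.4780*1.5470) = 0.0016
R_3 = 0.0740/(5.2520*1.5470) = 0.0091
R_conv_out = 1/(11.8610*1.5470) = 0.0545
R_total = 0.1138 K/W
Q = 98.4470 / 0.1138 = 864.7471 W

R_total = 0.1138 K/W, Q = 864.7471 W


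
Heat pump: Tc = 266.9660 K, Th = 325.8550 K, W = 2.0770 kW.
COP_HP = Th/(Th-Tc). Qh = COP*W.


COP = 325.8550 / 58.8890 = 5.5334
Qh = 5.5334 * 2.0770 = 11.4928 kW

COP = 5.5334, Qh = 11.4928 kW


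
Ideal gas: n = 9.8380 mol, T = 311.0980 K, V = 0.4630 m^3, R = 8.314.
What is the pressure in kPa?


P = nRT/V = 9.8380 * 8.314 * 311.0980 / 0.4630
= 25445.6798 / 0.4630 = 54958.2717 Pa = 54.9583 kPa

54.9583 kPa


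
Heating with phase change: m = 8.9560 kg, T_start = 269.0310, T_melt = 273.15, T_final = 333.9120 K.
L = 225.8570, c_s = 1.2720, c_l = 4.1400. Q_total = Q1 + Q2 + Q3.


Q1 (sensible, solid) = 8.9560 * 1.2720 * 4.1190 = 46.9238 kJ
Q2 (latent) = 8.9560 * 225.8570 = 2022.7753 kJ
Q3 (sensible, liquid) = 8.9560 * 4.1400 * 60.7620 = 2252.9237 kJ
Q_total = 4322.6228 kJ

4322.6228 kJ


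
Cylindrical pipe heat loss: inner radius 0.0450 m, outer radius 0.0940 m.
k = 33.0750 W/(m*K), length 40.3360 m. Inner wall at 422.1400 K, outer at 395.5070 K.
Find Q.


dT = 26.6330 K
ln(ro/ri) = 0.7366
Q = 2*pi*33.0750*40.3360*26.6330 / 0.7366 = 303069.2576 W

303069.2576 W


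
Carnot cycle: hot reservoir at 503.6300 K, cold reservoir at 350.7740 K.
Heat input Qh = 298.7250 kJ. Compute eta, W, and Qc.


eta = 1 - 350.7740/503.6300 = 0.3035
W = 0.3035 * 298.7250 = 90.6656 kJ
Qc = 298.7250 - 90.6656 = 208.0594 kJ

eta = 30.3509%, W = 90.6656 kJ, Qc = 208.0594 kJ


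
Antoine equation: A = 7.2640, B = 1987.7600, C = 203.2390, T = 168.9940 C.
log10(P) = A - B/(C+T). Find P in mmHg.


C+T = 372.2330
B/(C+T) = 5.3401
log10(P) = 7.2640 - 5.3401 = 1.9239
P = 10^1.9239 = 83.9274 mmHg

83.9274 mmHg


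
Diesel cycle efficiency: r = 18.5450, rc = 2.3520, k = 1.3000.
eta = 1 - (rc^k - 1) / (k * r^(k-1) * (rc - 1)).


r^(k-1) = 2.4014
rc^k = 3.0400
eta = 0.5167 = 51.6680%

51.6680%


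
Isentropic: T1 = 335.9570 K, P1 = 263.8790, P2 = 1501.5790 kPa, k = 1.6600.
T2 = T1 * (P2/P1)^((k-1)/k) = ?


(k-1)/k = 0.3976
(P2/P1)^exp = 1.9964
T2 = 335.9570 * 1.9964 = 670.6894 K

670.6894 K


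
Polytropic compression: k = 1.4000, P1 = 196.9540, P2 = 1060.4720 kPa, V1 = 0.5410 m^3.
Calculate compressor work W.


(k-1)/k = 0.2857
(P2/P1)^exp = 1.6177
W = 3.5000 * 196.9540 * 0.5410 * (1.6177 - 1) = 230.3570 kJ

230.3570 kJ


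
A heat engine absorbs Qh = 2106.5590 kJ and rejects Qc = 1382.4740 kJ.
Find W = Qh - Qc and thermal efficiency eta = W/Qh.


W = 2106.5590 - 1382.4740 = 724.0850 kJ
eta = 724.0850 / 2106.5590 = 0.3437 = 34.3729%

W = 724.0850 kJ, eta = 34.3729%


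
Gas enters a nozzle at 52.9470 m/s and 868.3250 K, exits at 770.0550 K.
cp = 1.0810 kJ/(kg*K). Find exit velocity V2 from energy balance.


dT = 98.2700 K
2*cp*1000*dT = 212459.7400
V1^2 = 2803.3848
V2 = sqrt(215263.1248) = 463.9646 m/s

463.9646 m/s


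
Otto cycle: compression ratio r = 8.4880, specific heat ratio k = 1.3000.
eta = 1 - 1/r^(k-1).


r^(k-1) = 1.8995
eta = 1 - 1/1.8995 = 0.4735 = 47.3548%

47.3548%


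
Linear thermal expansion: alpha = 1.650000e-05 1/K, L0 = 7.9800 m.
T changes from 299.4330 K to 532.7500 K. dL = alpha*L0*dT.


dT = 233.3170 K
dL = 1.650000e-05 * 7.9800 * 233.3170 = 0.030721 m
L_final = 8.010721 m

dL = 0.030721 m


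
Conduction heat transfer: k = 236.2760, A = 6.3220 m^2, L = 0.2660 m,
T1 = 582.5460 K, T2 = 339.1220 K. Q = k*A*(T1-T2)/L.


dT = 243.4240 K
Q = 236.2760 * 6.3220 * 243.4240 / 0.2660 = 1366960.1667 W

1366960.1667 W


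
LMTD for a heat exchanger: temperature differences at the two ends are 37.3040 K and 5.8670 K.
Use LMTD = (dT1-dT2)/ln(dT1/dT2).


dT1/dT2 = 6.3583
ln(dT1/dT2) = 1.8498
LMTD = 31.4370 / 1.8498 = 16.9952 K

16.9952 K


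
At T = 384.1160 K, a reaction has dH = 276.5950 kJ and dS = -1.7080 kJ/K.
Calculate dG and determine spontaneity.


T*dS = 384.1160 * -1.7080 = -656.0701 kJ
dG = 276.5950 + 656.0701 = 932.6651 kJ (non-spontaneous)

dG = 932.6651 kJ, non-spontaneous


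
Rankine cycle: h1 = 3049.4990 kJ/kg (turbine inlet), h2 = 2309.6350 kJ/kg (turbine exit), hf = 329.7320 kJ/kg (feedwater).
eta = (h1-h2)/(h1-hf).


W = 739.8640 kJ/kg
Q_in = 2719.7670 kJ/kg
eta = 0.2720 = 27.2032%

eta = 27.2032%


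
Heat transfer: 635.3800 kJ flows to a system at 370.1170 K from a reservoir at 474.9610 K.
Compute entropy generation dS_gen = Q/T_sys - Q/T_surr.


dS_sys = 635.3800/370.1170 = 1.7167 kJ/K
dS_surr = -635.3800/474.9610 = -1.3378 kJ/K
dS_gen = 1.7167 - 1.3378 = 0.3789 kJ/K (irreversible)

dS_gen = 0.3789 kJ/K, irreversible


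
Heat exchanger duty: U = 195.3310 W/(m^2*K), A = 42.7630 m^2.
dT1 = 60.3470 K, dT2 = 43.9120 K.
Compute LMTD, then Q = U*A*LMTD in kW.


LMTD = 51.6948 K
Q = 195.3310 * 42.7630 * 51.6948 = 431803.6138 W = 431.8036 kW

431.8036 kW


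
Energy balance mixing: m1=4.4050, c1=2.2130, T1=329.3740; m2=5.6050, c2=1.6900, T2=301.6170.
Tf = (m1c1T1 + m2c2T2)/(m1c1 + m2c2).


num = 6067.8770
den = 19.2207
Tf = 315.6947 K

315.6947 K


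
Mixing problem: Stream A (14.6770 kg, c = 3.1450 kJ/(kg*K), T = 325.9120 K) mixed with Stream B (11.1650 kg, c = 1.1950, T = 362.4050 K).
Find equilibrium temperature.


num = 19879.0967
den = 59.5013
Tf = 334.0949 K

334.0949 K


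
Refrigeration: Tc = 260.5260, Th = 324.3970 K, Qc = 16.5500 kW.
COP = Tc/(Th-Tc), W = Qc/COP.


COP = 260.5260 / 63.8710 = 4.0789
W = 16.5500 / 4.0789 = 4.0574 kW

COP = 4.0789, W = 4.0574 kW


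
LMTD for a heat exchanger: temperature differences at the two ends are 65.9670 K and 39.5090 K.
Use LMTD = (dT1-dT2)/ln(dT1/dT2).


dT1/dT2 = 1.6697
ln(dT1/dT2) = 0.5126
LMTD = 26.4580 / 0.5126 = 51.6127 K

51.6127 K


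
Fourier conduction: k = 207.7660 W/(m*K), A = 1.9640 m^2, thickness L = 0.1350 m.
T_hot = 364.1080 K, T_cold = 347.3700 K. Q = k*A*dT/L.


dT = 16.7380 K
Q = 207.7660 * 1.9640 * 16.7380 / 0.1350 = 50592.4554 W

50592.4554 W


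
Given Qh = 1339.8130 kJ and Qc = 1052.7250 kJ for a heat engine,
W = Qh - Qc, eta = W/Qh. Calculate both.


W = 1339.8130 - 1052.7250 = 287.0880 kJ
eta = 287.0880 / 1339.8130 = 0.2143 = 21.4275%

W = 287.0880 kJ, eta = 21.4275%


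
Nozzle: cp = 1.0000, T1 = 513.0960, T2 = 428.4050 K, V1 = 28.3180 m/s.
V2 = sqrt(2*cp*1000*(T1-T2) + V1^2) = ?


dT = 84.6910 K
2*cp*1000*dT = 169382.0000
V1^2 = 801.9091
V2 = sqrt(170183.9091) = 412.5335 m/s

412.5335 m/s


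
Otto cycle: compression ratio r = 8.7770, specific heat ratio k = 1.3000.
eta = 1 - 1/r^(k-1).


r^(k-1) = 1.9187
eta = 1 - 1/1.9187 = 0.4788 = 47.8810%

47.8810%


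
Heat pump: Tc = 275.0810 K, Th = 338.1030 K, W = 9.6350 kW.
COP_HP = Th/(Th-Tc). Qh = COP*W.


COP = 338.1030 / 63.0220 = 5.3648
Qh = 5.3648 * 9.6350 = 51.6902 kW

COP = 5.3648, Qh = 51.6902 kW


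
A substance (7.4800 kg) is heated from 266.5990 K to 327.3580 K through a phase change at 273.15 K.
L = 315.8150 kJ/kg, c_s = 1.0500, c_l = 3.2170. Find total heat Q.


Q1 (sensible, solid) = 7.4800 * 1.0500 * 6.5510 = 51.4516 kJ
Q2 (latent) = 7.4800 * 315.8150 = 2362.2962 kJ
Q3 (sensible, liquid) = 7.4800 * 3.2170 * 54.2080 = 1304.4158 kJ
Q_total = 3718.1635 kJ

3718.1635 kJ


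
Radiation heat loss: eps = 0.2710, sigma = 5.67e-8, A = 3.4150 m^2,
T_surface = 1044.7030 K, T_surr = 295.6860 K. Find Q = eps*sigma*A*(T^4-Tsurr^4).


T^4 = 1.1912e+12
Tsurr^4 = 7.6440e+09
Q = 0.2710 * 5.67e-8 * 3.4150 * 1.1835e+12 = 62103.8395 W

62103.8395 W


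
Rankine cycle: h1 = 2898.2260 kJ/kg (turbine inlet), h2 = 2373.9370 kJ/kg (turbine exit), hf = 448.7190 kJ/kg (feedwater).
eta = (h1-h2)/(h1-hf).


W = 524.2890 kJ/kg
Q_in = 2449.5070 kJ/kg
eta = 0.2140 = 21.4039%

eta = 21.4039%


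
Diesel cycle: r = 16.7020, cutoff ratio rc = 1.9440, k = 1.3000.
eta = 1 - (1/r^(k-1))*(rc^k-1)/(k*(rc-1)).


r^(k-1) = 2.3272
rc^k = 2.3730
eta = 0.5192 = 51.9230%

51.9230%


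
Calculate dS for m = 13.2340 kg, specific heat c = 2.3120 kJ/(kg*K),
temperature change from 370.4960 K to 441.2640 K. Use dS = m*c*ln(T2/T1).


T2/T1 = 1.1910
ln(T2/T1) = 0.1748
dS = 13.2340 * 2.3120 * 0.1748 = 5.3484 kJ/K

5.3484 kJ/K


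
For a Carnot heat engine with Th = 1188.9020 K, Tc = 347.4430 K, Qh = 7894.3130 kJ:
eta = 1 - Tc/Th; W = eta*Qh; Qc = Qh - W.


eta = 1 - 347.4430/1188.9020 = 0.7078
W = 0.7078 * 7894.3130 = 5587.2904 kJ
Qc = 7894.3130 - 5587.2904 = 2307.0226 kJ

eta = 70.7761%, W = 5587.2904 kJ, Qc = 2307.0226 kJ


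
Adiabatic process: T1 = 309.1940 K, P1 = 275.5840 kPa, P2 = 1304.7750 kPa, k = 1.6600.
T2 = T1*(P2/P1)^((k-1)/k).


(k-1)/k = 0.3976
(P2/P1)^exp = 1.8556
T2 = 309.1940 * 1.8556 = 573.7418 K

573.7418 K


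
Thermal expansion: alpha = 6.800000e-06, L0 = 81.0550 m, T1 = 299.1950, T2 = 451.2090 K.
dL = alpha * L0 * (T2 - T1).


dT = 152.0140 K
dL = 6.800000e-06 * 81.0550 * 152.0140 = 0.083786 m
L_final = 81.138786 m

dL = 0.083786 m


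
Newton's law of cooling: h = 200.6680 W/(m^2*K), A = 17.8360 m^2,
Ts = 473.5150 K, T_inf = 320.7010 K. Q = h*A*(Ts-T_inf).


dT = 152.8140 K
Q = 200.6680 * 17.8360 * 152.8140 = 546938.7953 W

546938.7953 W


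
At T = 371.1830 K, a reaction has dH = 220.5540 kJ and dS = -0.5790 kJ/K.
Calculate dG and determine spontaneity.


T*dS = 371.1830 * -0.5790 = -214.9150 kJ
dG = 220.5540 + 214.9150 = 435.4690 kJ (non-spontaneous)

dG = 435.4690 kJ, non-spontaneous


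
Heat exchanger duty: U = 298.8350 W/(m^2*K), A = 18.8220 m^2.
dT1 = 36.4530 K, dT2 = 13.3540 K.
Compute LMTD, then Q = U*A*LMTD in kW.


LMTD = 23.0022 K
Q = 298.8350 * 18.8220 * 23.0022 = 129379.9031 W = 129.3799 kW

129.3799 kW


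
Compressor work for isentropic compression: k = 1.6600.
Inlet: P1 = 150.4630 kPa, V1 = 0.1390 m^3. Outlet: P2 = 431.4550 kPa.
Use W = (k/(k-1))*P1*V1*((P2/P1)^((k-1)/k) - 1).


(k-1)/k = 0.3976
(P2/P1)^exp = 1.5202
W = 2.5152 * 150.4630 * 0.1390 * (1.5202 - 1) = 27.3638 kJ

27.3638 kJ


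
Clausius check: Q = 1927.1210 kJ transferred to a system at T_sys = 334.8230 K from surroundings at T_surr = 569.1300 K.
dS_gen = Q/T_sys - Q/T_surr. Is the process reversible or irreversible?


dS_sys = 1927.1210/334.8230 = 5.7556 kJ/K
dS_surr = -1927.1210/569.1300 = -3.3861 kJ/K
dS_gen = 5.7556 - 3.3861 = 2.3696 kJ/K (irreversible)

dS_gen = 2.3696 kJ/K, irreversible


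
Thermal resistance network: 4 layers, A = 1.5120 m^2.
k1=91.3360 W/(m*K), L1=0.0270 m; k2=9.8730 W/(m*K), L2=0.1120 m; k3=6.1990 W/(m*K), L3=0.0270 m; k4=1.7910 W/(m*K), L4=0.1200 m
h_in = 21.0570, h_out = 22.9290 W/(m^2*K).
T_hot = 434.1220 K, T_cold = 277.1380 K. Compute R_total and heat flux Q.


R_conv_in = 1/(21.0570*1.5120) = 0.0314
R_1 = 0.0270/(91.3360*1.5120) = 0.0002
R_2 = 0.1120/(9.8730*1.5120) = 0.0075
R_3 = 0.0270/(6.1990*1.5120) = 0.0029
R_4 = 0.1200/(1.7910*1.5120) = 0.0443
R_conv_out = 1/(22.9290*1.5120) = 0.0288
R_total = 0.1151 K/W
Q = 156.9840 / 0.1151 = 1363.3538 W

R_total = 0.1151 K/W, Q = 1363.3538 W


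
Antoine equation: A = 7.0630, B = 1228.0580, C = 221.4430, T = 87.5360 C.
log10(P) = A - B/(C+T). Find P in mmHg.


C+T = 308.9790
B/(C+T) = 3.9746
log10(P) = 7.0630 - 3.9746 = 3.0884
P = 10^3.0884 = 1225.8354 mmHg

1225.8354 mmHg


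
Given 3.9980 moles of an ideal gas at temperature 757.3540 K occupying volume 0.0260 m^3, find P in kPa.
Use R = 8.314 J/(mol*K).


P = nRT/V = 3.9980 * 8.314 * 757.3540 / 0.0260
= 25173.9713 / 0.0260 = 968229.6670 Pa = 968.2297 kPa

968.2297 kPa


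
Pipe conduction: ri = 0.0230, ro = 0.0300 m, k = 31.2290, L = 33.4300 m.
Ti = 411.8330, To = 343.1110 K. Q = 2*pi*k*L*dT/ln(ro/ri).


dT = 68.7220 K
ln(ro/ri) = 0.2657
Q = 2*pi*31.2290*33.4300*68.7220 / 0.2657 = 1696576.2533 W

1696576.2533 W


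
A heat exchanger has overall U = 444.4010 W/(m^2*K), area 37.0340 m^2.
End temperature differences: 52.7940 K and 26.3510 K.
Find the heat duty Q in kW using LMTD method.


LMTD = 38.0534 K
Q = 444.4010 * 37.0340 * 38.0534 = 626281.3601 W = 626.2814 kW

626.2814 kW


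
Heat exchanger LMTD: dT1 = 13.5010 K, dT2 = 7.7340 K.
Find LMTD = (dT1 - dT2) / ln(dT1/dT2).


dT1/dT2 = 1.7457
ln(dT1/dT2) = 0.5571
LMTD = 5.7670 / 0.5571 = 10.3511 K

10.3511 K


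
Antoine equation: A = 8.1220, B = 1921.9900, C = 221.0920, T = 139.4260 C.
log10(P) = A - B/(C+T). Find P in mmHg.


C+T = 360.5180
B/(C+T) = 5.3312
log10(P) = 8.1220 - 5.3312 = 2.7908
P = 10^2.7908 = 617.7459 mmHg

617.7459 mmHg


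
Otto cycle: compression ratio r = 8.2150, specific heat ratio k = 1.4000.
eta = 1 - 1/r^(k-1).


r^(k-1) = 2.3219
eta = 1 - 1/2.3219 = 0.5693 = 56.9318%

56.9318%


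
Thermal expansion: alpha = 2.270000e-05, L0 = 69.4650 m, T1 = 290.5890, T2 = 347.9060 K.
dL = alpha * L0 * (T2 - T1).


dT = 57.3170 K
dL = 2.270000e-05 * 69.4650 * 57.3170 = 0.090381 m
L_final = 69.555381 m

dL = 0.090381 m


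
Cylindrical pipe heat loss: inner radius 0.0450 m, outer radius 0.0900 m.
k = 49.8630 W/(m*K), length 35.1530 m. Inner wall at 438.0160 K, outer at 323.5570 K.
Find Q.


dT = 114.4590 K
ln(ro/ri) = 0.6931
Q = 2*pi*49.8630*35.1530*114.4590 / 0.6931 = 1818633.3586 W

1818633.3586 W


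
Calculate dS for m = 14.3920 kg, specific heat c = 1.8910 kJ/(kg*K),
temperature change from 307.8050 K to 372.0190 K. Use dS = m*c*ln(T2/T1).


T2/T1 = 1.2086
ln(T2/T1) = 0.1895
dS = 14.3920 * 1.8910 * 0.1895 = 5.1567 kJ/K

5.1567 kJ/K


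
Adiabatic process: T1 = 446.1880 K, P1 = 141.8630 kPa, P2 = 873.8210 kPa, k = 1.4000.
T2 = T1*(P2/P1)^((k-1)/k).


(k-1)/k = 0.2857
(P2/P1)^exp = 1.6811
T2 = 446.1880 * 1.6811 = 750.0748 K

750.0748 K


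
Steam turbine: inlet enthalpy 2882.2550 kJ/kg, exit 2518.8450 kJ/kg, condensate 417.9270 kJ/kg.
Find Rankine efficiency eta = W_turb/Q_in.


W = 363.4100 kJ/kg
Q_in = 2464.3280 kJ/kg
eta = 0.1475 = 14.7468%

eta = 14.7468%


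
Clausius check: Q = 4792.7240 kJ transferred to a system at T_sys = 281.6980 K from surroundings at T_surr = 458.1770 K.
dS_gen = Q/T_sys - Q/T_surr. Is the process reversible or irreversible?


dS_sys = 4792.7240/281.6980 = 17.0137 kJ/K
dS_surr = -4792.7240/458.1770 = -10.4604 kJ/K
dS_gen = 17.0137 - 10.4604 = 6.5533 kJ/K (irreversible)

dS_gen = 6.5533 kJ/K, irreversible


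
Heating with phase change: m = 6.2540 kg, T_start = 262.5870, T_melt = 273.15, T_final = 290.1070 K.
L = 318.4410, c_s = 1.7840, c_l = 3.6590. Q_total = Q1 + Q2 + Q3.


Q1 (sensible, solid) = 6.2540 * 1.7840 * 10.5630 = 117.8528 kJ
Q2 (latent) = 6.2540 * 318.4410 = 1991.5300 kJ
Q3 (sensible, liquid) = 6.2540 * 3.6590 * 16.9570 = 388.0336 kJ
Q_total = 2497.4164 kJ

2497.4164 kJ


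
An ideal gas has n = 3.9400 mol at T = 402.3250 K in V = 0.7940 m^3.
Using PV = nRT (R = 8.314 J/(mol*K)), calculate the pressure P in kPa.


P = nRT/V = 3.9400 * 8.314 * 402.3250 / 0.7940
= 13179.0244 / 0.7940 = 16598.2675 Pa = 16.5983 kPa

16.5983 kPa


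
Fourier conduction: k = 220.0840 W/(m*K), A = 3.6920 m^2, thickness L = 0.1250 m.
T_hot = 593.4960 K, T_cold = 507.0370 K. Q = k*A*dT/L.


dT = 86.4590 K
Q = 220.0840 * 3.6920 * 86.4590 / 0.1250 = 562018.1721 W

562018.1721 W


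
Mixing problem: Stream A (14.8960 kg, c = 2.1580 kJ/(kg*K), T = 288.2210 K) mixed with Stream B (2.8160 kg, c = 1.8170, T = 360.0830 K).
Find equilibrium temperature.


num = 11107.4544
den = 37.2622
Tf = 298.0887 K

298.0887 K


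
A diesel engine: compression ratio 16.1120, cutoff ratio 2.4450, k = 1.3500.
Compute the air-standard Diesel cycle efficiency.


r^(k-1) = 2.6455
rc^k = 3.3433
eta = 0.5459 = 54.5927%

54.5927%


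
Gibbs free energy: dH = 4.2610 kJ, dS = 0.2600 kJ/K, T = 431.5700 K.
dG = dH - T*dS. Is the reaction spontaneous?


T*dS = 431.5700 * 0.2600 = 112.2082 kJ
dG = 4.2610 - 112.2082 = -107.9472 kJ (spontaneous)

dG = -107.9472 kJ, spontaneous


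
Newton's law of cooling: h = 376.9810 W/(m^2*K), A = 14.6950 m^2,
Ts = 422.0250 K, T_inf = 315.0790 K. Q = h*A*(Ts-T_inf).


dT = 106.9460 K
Q = 376.9810 * 14.6950 * 106.9460 = 592452.5843 W

592452.5843 W


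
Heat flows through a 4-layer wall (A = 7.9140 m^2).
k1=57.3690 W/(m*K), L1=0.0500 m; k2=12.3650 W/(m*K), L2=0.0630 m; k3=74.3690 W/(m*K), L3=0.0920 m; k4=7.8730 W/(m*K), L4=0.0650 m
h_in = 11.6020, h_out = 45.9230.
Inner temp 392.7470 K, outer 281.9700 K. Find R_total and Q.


R_conv_in = 1/(11.6020*7.9140) = 0.0109
R_1 = 0.0500/(57.3690*7.9140) = 0.0001
R_2 = 0.0630/(12.3650*7.9140) = 0.0006
R_3 = 0.0920/(74.3690*7.9140) = 0.0002
R_4 = 0.0650/(7.8730*7.9140) = 0.0010
R_conv_out = 1/(45.9230*7.9140) = 0.0028
R_total = 0.0156 K/W
Q = 110.7770 / 0.0156 = 7102.8771 W

R_total = 0.0156 K/W, Q = 7102.8771 W


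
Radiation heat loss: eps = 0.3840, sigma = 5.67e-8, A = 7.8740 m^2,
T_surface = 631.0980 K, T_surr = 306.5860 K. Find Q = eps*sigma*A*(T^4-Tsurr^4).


T^4 = 1.5863e+11
Tsurr^4 = 8.8351e+09
Q = 0.3840 * 5.67e-8 * 7.8740 * 1.4980e+11 = 25680.8180 W

25680.8180 W


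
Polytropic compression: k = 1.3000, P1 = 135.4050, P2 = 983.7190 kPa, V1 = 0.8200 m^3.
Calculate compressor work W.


(k-1)/k = 0.2308
(P2/P1)^exp = 1.5803
W = 4.3333 * 135.4050 * 0.8200 * (1.5803 - 1) = 279.2178 kJ

279.2178 kJ


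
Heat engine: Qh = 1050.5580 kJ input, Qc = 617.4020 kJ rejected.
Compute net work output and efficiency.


W = 1050.5580 - 617.4020 = 433.1560 kJ
eta = 433.1560 / 1050.5580 = 0.4123 = 41.2310%

W = 433.1560 kJ, eta = 41.2310%


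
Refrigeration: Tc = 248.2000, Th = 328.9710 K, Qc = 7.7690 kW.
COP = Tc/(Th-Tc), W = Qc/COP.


COP = 248.2000 / 80.7710 = 3.0729
W = 7.7690 / 3.0729 = 2.5282 kW

COP = 3.0729, W = 2.5282 kW


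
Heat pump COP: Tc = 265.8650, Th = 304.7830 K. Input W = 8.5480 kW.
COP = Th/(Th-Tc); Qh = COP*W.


COP = 304.7830 / 38.9180 = 7.8314
Qh = 7.8314 * 8.5480 = 66.9429 kW

COP = 7.8314, Qh = 66.9429 kW


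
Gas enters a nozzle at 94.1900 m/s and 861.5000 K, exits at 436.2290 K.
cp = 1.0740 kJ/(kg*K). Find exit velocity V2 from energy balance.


dT = 425.2710 K
2*cp*1000*dT = 913482.1080
V1^2 = 8871.7561
V2 = sqrt(922353.8641) = 960.3926 m/s

960.3926 m/s


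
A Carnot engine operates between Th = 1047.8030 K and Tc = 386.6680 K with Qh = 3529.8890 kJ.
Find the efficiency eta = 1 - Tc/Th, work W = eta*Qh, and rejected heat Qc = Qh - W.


eta = 1 - 386.6680/1047.8030 = 0.6310
W = 0.6310 * 3529.8890 = 2227.2633 kJ
Qc = 3529.8890 - 2227.2633 = 1302.6257 kJ

eta = 63.0973%, W = 2227.2633 kJ, Qc = 1302.6257 kJ


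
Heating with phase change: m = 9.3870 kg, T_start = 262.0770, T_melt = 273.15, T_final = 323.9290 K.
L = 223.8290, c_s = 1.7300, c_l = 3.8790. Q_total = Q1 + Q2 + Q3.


Q1 (sensible, solid) = 9.3870 * 1.7300 * 11.0730 = 179.8201 kJ
Q2 (latent) = 9.3870 * 223.8290 = 2101.0828 kJ
Q3 (sensible, liquid) = 9.3870 * 3.8790 * 50.7790 = 1848.9737 kJ
Q_total = 4129.8766 kJ

4129.8766 kJ


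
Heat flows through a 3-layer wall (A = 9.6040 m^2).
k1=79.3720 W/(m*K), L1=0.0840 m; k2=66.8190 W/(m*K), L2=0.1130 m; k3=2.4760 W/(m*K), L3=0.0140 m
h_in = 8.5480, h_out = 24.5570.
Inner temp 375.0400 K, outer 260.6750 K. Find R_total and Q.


R_conv_in = 1/(8.5480*9.6040) = 0.0122
R_1 = 0.0840/(79.3720*9.6040) = 0.0001
R_2 = 0.1130/(66.8190*9.6040) = 0.0002
R_3 = 0.0140/(2.4760*9.6040) = 0.0006
R_conv_out = 1/(24.5570*9.6040) = 0.0042
R_total = 0.0173 K/W
Q = 114.3650 / 0.0173 = 6612.1844 W

R_total = 0.0173 K/W, Q = 6612.1844 W


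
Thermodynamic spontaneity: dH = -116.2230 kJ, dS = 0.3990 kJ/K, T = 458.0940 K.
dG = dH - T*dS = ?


T*dS = 458.0940 * 0.3990 = 182.7795 kJ
dG = -116.2230 - 182.7795 = -299.0025 kJ (spontaneous)

dG = -299.0025 kJ, spontaneous


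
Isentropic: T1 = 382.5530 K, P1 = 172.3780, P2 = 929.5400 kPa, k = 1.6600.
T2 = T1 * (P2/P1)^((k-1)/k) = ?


(k-1)/k = 0.3976
(P2/P1)^exp = 1.9541
T2 = 382.5530 * 1.9541 = 747.5543 K

747.5543 K


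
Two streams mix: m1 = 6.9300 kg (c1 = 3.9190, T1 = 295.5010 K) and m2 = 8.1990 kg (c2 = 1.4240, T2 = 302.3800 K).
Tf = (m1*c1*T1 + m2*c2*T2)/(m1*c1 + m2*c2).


num = 11555.8143
den = 38.8340
Tf = 297.5692 K

297.5692 K


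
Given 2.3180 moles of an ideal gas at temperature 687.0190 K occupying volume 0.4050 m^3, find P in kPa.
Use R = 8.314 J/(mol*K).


P = nRT/V = 2.3180 * 8.314 * 687.0190 / 0.4050
= 13240.1285 / 0.4050 = 32691.6753 Pa = 32.6917 kPa

32.6917 kPa


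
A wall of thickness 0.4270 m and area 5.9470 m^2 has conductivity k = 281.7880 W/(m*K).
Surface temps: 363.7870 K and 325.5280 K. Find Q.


dT = 38.2590 K
Q = 281.7880 * 5.9470 * 38.2590 / 0.4270 = 150150.2890 W

150150.2890 W


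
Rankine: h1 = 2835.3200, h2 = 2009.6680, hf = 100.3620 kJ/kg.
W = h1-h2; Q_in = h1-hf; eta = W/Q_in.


W = 825.6520 kJ/kg
Q_in = 2734.9580 kJ/kg
eta = 0.3019 = 30.1888%

eta = 30.1888%


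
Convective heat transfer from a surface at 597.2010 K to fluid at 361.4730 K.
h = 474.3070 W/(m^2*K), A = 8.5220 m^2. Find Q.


dT = 235.7280 K
Q = 474.3070 * 8.5220 * 235.7280 = 952823.0079 W

952823.0079 W


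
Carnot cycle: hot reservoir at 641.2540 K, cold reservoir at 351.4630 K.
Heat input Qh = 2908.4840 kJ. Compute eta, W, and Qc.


eta = 1 - 351.4630/641.2540 = 0.4519
W = 0.4519 * 2908.4840 = 1314.3816 kJ
Qc = 2908.4840 - 1314.3816 = 1594.1024 kJ

eta = 45.1913%, W = 1314.3816 kJ, Qc = 1594.1024 kJ


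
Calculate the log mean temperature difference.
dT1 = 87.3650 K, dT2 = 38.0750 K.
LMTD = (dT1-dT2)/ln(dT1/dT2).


dT1/dT2 = 2.2946
ln(dT1/dT2) = 0.8305
LMTD = 49.2900 / 0.8305 = 59.3472 K

59.3472 K


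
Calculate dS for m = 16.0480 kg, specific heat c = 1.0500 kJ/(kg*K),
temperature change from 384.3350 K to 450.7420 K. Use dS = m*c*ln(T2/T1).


T2/T1 = 1.1728
ln(T2/T1) = 0.1594
dS = 16.0480 * 1.0500 * 0.1594 = 2.6856 kJ/K

2.6856 kJ/K


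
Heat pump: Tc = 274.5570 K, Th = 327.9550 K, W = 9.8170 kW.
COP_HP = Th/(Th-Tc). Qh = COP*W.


COP = 327.9550 / 53.3980 = 6.1417
Qh = 6.1417 * 9.8170 = 60.2932 kW

COP = 6.1417, Qh = 60.2932 kW


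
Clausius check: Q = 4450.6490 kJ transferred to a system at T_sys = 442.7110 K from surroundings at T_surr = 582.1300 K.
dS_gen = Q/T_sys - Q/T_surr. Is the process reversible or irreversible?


dS_sys = 4450.6490/442.7110 = 10.0532 kJ/K
dS_surr = -4450.6490/582.1300 = -7.6455 kJ/K
dS_gen = 10.0532 - 7.6455 = 2.4077 kJ/K (irreversible)

dS_gen = 2.4077 kJ/K, irreversible


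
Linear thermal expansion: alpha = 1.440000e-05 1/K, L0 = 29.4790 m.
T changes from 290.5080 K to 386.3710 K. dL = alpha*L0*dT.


dT = 95.8630 K
dL = 1.440000e-05 * 29.4790 * 95.8630 = 0.040694 m
L_final = 29.519694 m

dL = 0.040694 m


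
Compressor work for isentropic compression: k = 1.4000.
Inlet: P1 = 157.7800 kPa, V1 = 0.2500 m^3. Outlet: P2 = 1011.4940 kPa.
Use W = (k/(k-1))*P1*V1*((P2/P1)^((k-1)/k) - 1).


(k-1)/k = 0.2857
(P2/P1)^exp = 1.7004
W = 3.5000 * 157.7800 * 0.2500 * (1.7004 - 1) = 96.6928 kJ

96.6928 kJ


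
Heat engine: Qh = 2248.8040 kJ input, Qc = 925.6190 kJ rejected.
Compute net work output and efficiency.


W = 2248.8040 - 925.6190 = 1323.1850 kJ
eta = 1323.1850 / 2248.8040 = 0.5884 = 58.8395%

W = 1323.1850 kJ, eta = 58.8395%


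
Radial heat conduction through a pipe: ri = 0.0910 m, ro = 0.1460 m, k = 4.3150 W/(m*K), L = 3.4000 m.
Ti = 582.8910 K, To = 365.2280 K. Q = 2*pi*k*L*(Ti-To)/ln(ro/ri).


dT = 217.6630 K
ln(ro/ri) = 0.4727
Q = 2*pi*4.3150*3.4000*217.6630 / 0.4727 = 42441.9480 W

42441.9480 W


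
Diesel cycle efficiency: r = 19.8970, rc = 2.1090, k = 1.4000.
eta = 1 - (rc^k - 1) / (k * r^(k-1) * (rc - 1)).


r^(k-1) = 3.3076
rc^k = 2.8425
eta = 0.6412 = 64.1208%

64.1208%


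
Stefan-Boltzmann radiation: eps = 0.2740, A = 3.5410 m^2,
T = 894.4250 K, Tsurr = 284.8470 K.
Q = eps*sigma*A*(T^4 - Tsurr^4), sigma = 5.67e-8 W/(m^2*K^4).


T^4 = 6.3999e+11
Tsurr^4 = 6.5833e+09
Q = 0.2740 * 5.67e-8 * 3.5410 * 6.3341e+11 = 34845.3417 W

34845.3417 W


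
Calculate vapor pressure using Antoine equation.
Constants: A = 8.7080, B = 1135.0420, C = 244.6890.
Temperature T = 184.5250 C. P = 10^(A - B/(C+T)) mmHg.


C+T = 429.2140
B/(C+T) = 2.6445
log10(P) = 8.7080 - 2.6445 = 6.0635
P = 10^6.0635 = 1157533.5921 mmHg

1157533.5921 mmHg


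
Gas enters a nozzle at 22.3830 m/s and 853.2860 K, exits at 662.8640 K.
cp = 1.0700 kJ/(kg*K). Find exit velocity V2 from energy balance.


dT = 190.4220 K
2*cp*1000*dT = 407503.0800
V1^2 = 500.9987
V2 = sqrt(408004.0787) = 638.7520 m/s

638.7520 m/s


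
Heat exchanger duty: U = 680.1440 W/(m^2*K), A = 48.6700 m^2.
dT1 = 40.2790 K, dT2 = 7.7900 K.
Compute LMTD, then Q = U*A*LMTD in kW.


LMTD = 19.7743 K
Q = 680.1440 * 48.6700 * 19.7743 = 654581.6175 W = 654.5816 kW

654.5816 kW


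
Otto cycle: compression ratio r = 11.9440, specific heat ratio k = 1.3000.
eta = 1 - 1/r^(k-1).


r^(k-1) = 2.1045
eta = 1 - 1/2.1045 = 0.5248 = 52.4823%

52.4823%


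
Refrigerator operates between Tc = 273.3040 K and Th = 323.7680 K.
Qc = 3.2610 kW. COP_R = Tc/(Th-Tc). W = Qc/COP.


COP = 273.3040 / 50.4640 = 5.4158
W = 3.2610 / 5.4158 = 0.6021 kW

COP = 5.4158, W = 0.6021 kW


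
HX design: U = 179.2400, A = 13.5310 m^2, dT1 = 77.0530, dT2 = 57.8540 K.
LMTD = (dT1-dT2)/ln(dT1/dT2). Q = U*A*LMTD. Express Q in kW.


LMTD = 66.9956 K
Q = 179.2400 * 13.5310 * 66.9956 = 162484.2793 W = 162.4843 kW

162.4843 kW


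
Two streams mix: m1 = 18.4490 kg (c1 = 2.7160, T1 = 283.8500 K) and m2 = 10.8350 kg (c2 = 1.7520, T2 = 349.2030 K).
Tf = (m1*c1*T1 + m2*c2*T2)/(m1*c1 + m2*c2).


num = 20851.9019
den = 69.0904
Tf = 301.8061 K

301.8061 K


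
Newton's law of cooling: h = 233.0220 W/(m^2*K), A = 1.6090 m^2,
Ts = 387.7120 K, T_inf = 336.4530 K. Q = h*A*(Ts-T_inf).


dT = 51.2590 K
Q = 233.0220 * 1.6090 * 51.2590 = 19218.6598 W

19218.6598 W


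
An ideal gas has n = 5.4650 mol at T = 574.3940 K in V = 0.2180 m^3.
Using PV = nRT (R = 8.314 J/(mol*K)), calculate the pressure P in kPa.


P = nRT/V = 5.4650 * 8.314 * 574.3940 / 0.2180
= 26098.1715 / 0.2180 = 119716.3832 Pa = 119.7164 kPa

119.7164 kPa


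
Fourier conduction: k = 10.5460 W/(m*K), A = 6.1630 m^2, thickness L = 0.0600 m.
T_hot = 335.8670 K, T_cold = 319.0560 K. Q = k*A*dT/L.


dT = 16.8110 K
Q = 10.5460 * 6.1630 * 16.8110 / 0.0600 = 18210.5152 W

18210.5152 W


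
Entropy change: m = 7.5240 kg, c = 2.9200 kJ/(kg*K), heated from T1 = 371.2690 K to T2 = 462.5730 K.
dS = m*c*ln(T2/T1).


T2/T1 = 1.2459
ln(T2/T1) = 0.2199
dS = 7.5240 * 2.9200 * 0.2199 = 4.8307 kJ/K

4.8307 kJ/K


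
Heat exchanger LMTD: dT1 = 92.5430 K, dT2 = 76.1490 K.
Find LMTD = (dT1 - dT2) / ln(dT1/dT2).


dT1/dT2 = 1.2153
ln(dT1/dT2) = 0.1950
LMTD = 16.3940 / 0.1950 = 84.0798 K

84.0798 K


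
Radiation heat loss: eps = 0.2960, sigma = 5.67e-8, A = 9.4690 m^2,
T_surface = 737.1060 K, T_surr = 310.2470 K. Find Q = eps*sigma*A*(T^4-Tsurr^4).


T^4 = 2.9520e+11
Tsurr^4 = 9.2647e+09
Q = 0.2960 * 5.67e-8 * 9.4690 * 2.8594e+11 = 45441.2466 W

45441.2466 W


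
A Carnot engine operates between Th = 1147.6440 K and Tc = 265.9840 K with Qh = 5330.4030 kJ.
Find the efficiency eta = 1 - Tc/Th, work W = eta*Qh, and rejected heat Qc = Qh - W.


eta = 1 - 265.9840/1147.6440 = 0.7682
W = 0.7682 * 5330.4030 = 4095.0008 kJ
Qc = 5330.4030 - 4095.0008 = 1235.4022 kJ

eta = 76.8235%, W = 4095.0008 kJ, Qc = 1235.4022 kJ


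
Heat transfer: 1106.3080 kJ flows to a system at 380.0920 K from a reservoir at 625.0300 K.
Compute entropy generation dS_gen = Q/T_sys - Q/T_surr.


dS_sys = 1106.3080/380.0920 = 2.9106 kJ/K
dS_surr = -1106.3080/625.0300 = -1.7700 kJ/K
dS_gen = 2.9106 - 1.7700 = 1.1406 kJ/K (irreversible)

dS_gen = 1.1406 kJ/K, irreversible


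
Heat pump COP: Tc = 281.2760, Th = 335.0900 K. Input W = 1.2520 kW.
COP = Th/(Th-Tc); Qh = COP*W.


COP = 335.0900 / 53.8140 = 6.2268
Qh = 6.2268 * 1.2520 = 7.7960 kW

COP = 6.2268, Qh = 7.7960 kW


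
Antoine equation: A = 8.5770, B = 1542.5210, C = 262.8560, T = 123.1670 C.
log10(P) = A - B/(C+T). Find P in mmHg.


C+T = 386.0230
B/(C+T) = 3.9959
log10(P) = 8.5770 - 3.9959 = 4.5811
P = 10^4.5811 = 38112.6991 mmHg

38112.6991 mmHg


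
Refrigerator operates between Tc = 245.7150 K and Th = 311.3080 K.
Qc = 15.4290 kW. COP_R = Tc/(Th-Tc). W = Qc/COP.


COP = 245.7150 / 65.5930 = 3.7461
W = 15.4290 / 3.7461 = 4.1187 kW

COP = 3.7461, W = 4.1187 kW


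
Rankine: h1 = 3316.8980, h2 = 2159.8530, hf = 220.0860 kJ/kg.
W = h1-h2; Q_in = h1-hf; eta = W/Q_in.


W = 1157.0450 kJ/kg
Q_in = 3096.8120 kJ/kg
eta = 0.3736 = 37.3625%

eta = 37.3625%


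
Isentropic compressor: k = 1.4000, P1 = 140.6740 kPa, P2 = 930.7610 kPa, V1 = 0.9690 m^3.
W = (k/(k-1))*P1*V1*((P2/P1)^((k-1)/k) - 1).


(k-1)/k = 0.2857
(P2/P1)^exp = 1.7158
W = 3.5000 * 140.6740 * 0.9690 * (1.7158 - 1) = 341.5004 kJ

341.5004 kJ


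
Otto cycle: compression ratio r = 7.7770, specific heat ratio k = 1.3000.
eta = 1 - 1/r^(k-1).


r^(k-1) = 1.8503
eta = 1 - 1/1.8503 = 0.4595 = 45.9549%

45.9549%


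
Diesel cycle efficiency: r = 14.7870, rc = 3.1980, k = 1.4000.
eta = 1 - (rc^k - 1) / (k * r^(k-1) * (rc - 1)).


r^(k-1) = 2.9373
rc^k = 5.0913
eta = 0.5474 = 54.7358%

54.7358%


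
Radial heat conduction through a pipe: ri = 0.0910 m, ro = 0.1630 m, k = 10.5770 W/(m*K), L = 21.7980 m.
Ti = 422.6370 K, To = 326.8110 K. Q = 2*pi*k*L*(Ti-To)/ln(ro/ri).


dT = 95.8260 K
ln(ro/ri) = 0.5829
Q = 2*pi*10.5770*21.7980*95.8260 / 0.5829 = 238152.5626 W

238152.5626 W


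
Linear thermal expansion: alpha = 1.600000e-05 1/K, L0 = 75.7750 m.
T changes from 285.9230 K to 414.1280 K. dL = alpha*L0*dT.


dT = 128.2050 K
dL = 1.600000e-05 * 75.7750 * 128.2050 = 0.155436 m
L_final = 75.930436 m

dL = 0.155436 m


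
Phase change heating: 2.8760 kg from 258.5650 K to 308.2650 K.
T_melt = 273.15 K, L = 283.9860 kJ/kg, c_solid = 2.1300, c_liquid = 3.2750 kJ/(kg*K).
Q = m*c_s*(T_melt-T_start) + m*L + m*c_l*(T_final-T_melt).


Q1 (sensible, solid) = 2.8760 * 2.1300 * 14.5850 = 89.3460 kJ
Q2 (latent) = 2.8760 * 283.9860 = 816.7437 kJ
Q3 (sensible, liquid) = 2.8760 * 3.2750 * 35.1150 = 330.7447 kJ
Q_total = 1236.8344 kJ

1236.8344 kJ


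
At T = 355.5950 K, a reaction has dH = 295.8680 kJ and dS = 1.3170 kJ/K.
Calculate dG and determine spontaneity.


T*dS = 355.5950 * 1.3170 = 468.3186 kJ
dG = 295.8680 - 468.3186 = -172.4506 kJ (spontaneous)

dG = -172.4506 kJ, spontaneous


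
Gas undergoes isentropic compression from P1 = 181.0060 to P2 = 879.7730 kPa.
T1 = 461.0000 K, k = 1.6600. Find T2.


(k-1)/k = 0.3976
(P2/P1)^exp = 1.8751
T2 = 461.0000 * 1.8751 = 864.4051 K

864.4051 K


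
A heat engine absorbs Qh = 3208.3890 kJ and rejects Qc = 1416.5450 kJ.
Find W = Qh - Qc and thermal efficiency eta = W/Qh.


W = 3208.3890 - 1416.5450 = 1791.8440 kJ
eta = 1791.8440 / 3208.3890 = 0.5585 = 55.8487%

W = 1791.8440 kJ, eta = 55.8487%


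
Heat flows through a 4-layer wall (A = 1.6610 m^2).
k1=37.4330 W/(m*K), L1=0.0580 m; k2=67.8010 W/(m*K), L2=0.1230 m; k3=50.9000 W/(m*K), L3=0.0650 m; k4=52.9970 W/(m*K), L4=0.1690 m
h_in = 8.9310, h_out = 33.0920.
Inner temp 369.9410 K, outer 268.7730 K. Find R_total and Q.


R_conv_in = 1/(8.9310*1.6610) = 0.0674
R_1 = 0.0580/(37.4330*1.6610) = 0.0009
R_2 = 0.1230/(67.8010*1.6610) = 0.0011
R_3 = 0.0650/(50.9000*1.6610) = 0.0008
R_4 = 0.1690/(52.9970*1.6610) = 0.0019
R_conv_out = 1/(33.0920*1.6610) = 0.0182
R_total = 0.0903 K/W
Q = 101.1680 / 0.0903 = 1120.1343 W

R_total = 0.0903 K/W, Q = 1120.1343 W


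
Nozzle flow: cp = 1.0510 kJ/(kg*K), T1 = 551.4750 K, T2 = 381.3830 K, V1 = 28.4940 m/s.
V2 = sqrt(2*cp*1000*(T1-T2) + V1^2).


dT = 170.0920 K
2*cp*1000*dT = 357533.3840
V1^2 = 811.9080
V2 = sqrt(358345.2920) = 598.6195 m/s

598.6195 m/s


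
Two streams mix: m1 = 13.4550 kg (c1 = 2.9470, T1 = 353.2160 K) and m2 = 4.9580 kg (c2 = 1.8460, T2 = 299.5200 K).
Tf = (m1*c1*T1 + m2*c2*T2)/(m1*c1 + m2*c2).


num = 16747.0274
den = 48.8044
Tf = 343.1462 K

343.1462 K


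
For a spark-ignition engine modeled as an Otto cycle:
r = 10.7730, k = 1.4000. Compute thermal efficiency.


r^(k-1) = 2.5878
eta = 1 - 1/2.5878 = 0.6136 = 61.3575%

61.3575%


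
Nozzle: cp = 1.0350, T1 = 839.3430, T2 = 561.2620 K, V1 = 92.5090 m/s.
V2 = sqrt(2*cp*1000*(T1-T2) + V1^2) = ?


dT = 278.0810 K
2*cp*1000*dT = 575627.6700
V1^2 = 8557.9151
V2 = sqrt(584185.5851) = 764.3203 m/s

764.3203 m/s


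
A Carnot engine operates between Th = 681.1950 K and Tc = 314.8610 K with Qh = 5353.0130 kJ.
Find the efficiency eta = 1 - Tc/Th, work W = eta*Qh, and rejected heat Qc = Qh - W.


eta = 1 - 314.8610/681.1950 = 0.5378
W = 0.5378 * 5353.0130 = 2878.7508 kJ
Qc = 5353.0130 - 2878.7508 = 2474.2622 kJ

eta = 53.7781%, W = 2878.7508 kJ, Qc = 2474.2622 kJ


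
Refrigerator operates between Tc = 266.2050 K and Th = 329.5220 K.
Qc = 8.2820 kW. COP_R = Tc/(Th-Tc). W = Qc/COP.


COP = 266.2050 / 63.3170 = 4.2043
W = 8.2820 / 4.2043 = 1.9699 kW

COP = 4.2043, W = 1.9699 kW


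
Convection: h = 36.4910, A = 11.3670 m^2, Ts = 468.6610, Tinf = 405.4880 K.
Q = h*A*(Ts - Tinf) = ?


dT = 63.1730 K
Q = 36.4910 * 11.3670 * 63.1730 = 26203.7306 W

26203.7306 W


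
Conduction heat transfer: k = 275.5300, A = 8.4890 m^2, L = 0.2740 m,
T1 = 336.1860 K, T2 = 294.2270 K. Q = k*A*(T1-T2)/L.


dT = 41.9590 K
Q = 275.5300 * 8.4890 * 41.9590 / 0.2740 = 358178.8949 W

358178.8949 W


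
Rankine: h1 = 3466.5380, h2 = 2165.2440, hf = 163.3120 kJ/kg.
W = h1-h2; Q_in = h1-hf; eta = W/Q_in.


W = 1301.2940 kJ/kg
Q_in = 3303.2260 kJ/kg
eta = 0.3939 = 39.3946%

eta = 39.3946%


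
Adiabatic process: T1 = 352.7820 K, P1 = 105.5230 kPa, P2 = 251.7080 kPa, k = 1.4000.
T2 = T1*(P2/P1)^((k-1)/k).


(k-1)/k = 0.2857
(P2/P1)^exp = 1.2820
T2 = 352.7820 * 1.2820 = 452.2492 K

452.2492 K


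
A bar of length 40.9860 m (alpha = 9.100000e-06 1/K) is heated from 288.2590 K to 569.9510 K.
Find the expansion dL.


dT = 281.6920 K
dL = 9.100000e-06 * 40.9860 * 281.6920 = 0.105063 m
L_final = 41.091063 m

dL = 0.105063 m


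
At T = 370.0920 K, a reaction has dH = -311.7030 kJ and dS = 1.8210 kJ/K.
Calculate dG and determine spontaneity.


T*dS = 370.0920 * 1.8210 = 673.9375 kJ
dG = -311.7030 - 673.9375 = -985.6405 kJ (spontaneous)

dG = -985.6405 kJ, spontaneous


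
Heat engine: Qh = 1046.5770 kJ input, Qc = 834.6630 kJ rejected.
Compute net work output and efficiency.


W = 1046.5770 - 834.6630 = 211.9140 kJ
eta = 211.9140 / 1046.5770 = 0.2025 = 20.2483%

W = 211.9140 kJ, eta = 20.2483%


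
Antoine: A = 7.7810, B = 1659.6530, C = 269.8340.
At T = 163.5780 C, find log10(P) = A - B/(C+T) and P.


C+T = 433.4120
B/(C+T) = 3.8293
log10(P) = 7.7810 - 3.8293 = 3.9517
P = 10^3.9517 = 8948.0149 mmHg

8948.0149 mmHg


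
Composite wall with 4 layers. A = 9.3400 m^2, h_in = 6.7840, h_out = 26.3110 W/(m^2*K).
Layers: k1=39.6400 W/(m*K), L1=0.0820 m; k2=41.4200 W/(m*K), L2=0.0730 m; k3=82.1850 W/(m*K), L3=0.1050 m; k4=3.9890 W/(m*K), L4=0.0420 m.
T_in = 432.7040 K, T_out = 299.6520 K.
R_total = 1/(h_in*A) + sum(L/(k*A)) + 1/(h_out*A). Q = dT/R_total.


R_conv_in = 1/(6.7840*9.3400) = 0.0158
R_1 = 0.0820/(39.6400*9.3400) = 0.0002
R_2 = 0.0730/(41.4200*9.3400) = 0.0002
R_3 = 0.1050/(82.1850*9.3400) = 0.0001
R_4 = 0.0420/(3.9890*9.3400) = 0.0011
R_conv_out = 1/(26.3110*9.3400) = 0.0041
R_total = 0.0215 K/W
Q = 133.0520 / 0.0215 = 6181.0719 W

R_total = 0.0215 K/W, Q = 6181.0719 W
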